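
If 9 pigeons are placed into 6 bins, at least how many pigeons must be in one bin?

By the pigeonhole principle: ceiling(9/6).

Final answer: 2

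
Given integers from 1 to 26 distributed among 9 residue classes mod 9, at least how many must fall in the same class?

By pigeonhole with 26 objects and 9 categories: ceiling(26/9).

Final answer: 3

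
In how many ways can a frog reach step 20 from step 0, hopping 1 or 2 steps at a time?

Condition on the final move: it is a 1-step (f(n-1) ways to get there) or a 2-step (f(n-2) ways), so f(n) = f(n-1) + f(n-2), with f(1)=1, f(2)=2.
Computing successive values: f(1)=1, f(2)=2, f(3)=3, f(4)=5, f(5)=8, f(6)=13, f(7)=21, f(8)=34, f(9)=55, f(10)=89, f(11)=144, f(12)=233, f(13)=377, f(14)=610, f(15)=987, f(16)=1597, f(17)=2584, f(18)=4181, f(19)=6765, f(20)=10946.

Final answer: 10946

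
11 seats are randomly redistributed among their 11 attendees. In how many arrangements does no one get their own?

D(n) = (n-1)(D(n-1) + D(n-2)), D(0)=1, D(1)=0.
D(2) = 1 x (0 + 1) = 1
D(3) = 2 x (1 + 0) = 2
D(4) = 3 x (2 + 1) = 9
D(5) = 4 x (9 + 2) = 44
D(6) = 5 x (44 + 9) = 265
D(7) = 6 x (265 + 44) = 1854
D(8) = 7 x (1854 + 265) = 14833
D(9) = 8 x (14833 + 1854) = 133496
D(10) = 9 x (133496 + 14833) = 1334961
D(11) = 10 x (D(10) + D(9)) = 10 x (1334961 + 133496)

Final answer: D(11) = 14684570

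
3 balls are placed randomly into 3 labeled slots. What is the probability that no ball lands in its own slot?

Derangements satisfy D(n) = (n-1)(D(n-1) + D(n-2)), starting from D(0)=1, D(1)=0.
Building up: D(2)=1, D(3)=2.
Total arrangements: 3! = 6.
Probability = D(3)/3! = 1/3.

Final answer: D(3)/3! = 2/6 = 0.333333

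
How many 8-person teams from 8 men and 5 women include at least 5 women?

Sum over valid woman counts:
C(5,5)C(8,3).

Final answer: 56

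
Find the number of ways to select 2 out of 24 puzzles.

C(24,2) = 24!/(2! x (24-2)!).

Final answer: C(24,2) = 276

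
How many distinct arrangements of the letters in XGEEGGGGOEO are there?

Letters (E:3, G:5, O:2, X:1). Total letters: 11.
Permutations = 11!/(5! x 3! x 2!).

Final answer: 27720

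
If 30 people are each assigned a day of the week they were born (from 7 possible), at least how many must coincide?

There are 7 possible values for day of the week they were born. With 30 people and 7 categories, by pigeonhole: ceiling(30/7).

Final answer: 5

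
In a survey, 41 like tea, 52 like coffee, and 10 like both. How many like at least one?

|A union B| = |A| + |B| - |A intersect B| = 41 + 52 - 10.

Final answer: 83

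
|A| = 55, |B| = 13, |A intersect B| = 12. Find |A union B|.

|A union B| = |A| + |B| - |A intersect B| = 55 + 13 - 12.

Final answer: 56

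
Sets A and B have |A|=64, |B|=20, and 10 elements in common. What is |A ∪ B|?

|A union B| = |A| + |B| - |A intersect B| = 64 + 20 - 10.

Final answer: 74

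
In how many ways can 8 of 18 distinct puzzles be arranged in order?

P(18,8) = 18!/(18-8)! = 18!/10!.

Final answer: P(18,8) = 1764322560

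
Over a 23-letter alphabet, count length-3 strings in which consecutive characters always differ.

Let g(n) count such strings. g(1) = 23, and each valid string of length n-1 extends in 22 ways (any symbol but the last), so g(n) = 22 g(n-1).
Total: g(3) = 23 x 22^2.

Final answer: 23 x 22^{2} = 11132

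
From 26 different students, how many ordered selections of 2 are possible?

P(26,2) = 26!/(26-2)! = 26!/24!.

Final answer: P(26,2) = 650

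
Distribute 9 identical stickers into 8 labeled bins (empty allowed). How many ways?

Stars and bars: C(n+k-1, k-1) = C(16,7).

Final answer: C(16,7) = 11440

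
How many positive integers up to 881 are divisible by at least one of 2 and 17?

Multiples of 2: 440. Multiples of 17: 51. Of both (lcm=34): 25.
By inclusion-exclusion: 440 + 51 - 25.

Final answer: 466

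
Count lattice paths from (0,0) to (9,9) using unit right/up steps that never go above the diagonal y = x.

Total monotonic paths to (9,9): C(18,9) = 48620.
Paths that cross above y=x (reflection bijection): C(18,10) = 43758.
Valid Dyck paths: 48620 - 43758.
(Equivalently, C_{9} = C(18,9)/10 = 48620/10.)

Final answer: C_{9} = 4862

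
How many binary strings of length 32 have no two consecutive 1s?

Let a(n) count valid strings. If the last bit is 0 the prefix is any valid string of length n-1; if it is 1 the string must end in 01 with a valid prefix of length n-2. So a(n) = a(n-1) + a(n-2), a(1)=2, a(2)=3.
Iterating the recurrence: a(1)=2, a(2)=3, a(3)=5, a(4)=8, a(5)=13, a(6)=21, a(7)=34, a(8)=55, a(9)=89, a(10)=144, a(11)=233, a(12)=377, a(13)=610, a(14)=987, a(15)=1597, a(16)=2584, a(17)=4181, a(18)=6765, a(19)=10946, a(20)=17711, a(21)=28657, a(22)=46368, a(23)=75025, a(24)=121393, a(25)=196418, a(26)=317811, a(27)=514229, a(28)=832040, a(29)=1346269, a(30)=2178309, a(31)=3524578, a(32)=5702887.

Final answer: 5702887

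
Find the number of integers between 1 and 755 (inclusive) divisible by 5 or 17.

Multiples of 5: 151. Multiples of 17: 44. Of both (lcm=85): 8.
By inclusion-exclusion: 151 + 44 - 8.

Final answer: 187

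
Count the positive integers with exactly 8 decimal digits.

These are the integers in [10^7, 10^8), so the count is 10^8 - 10^7 = 9 x 10^7.

Final answer: 90000000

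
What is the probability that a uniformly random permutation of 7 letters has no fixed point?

Derangements satisfy D(n) = (n-1)(D(n-1) + D(n-2)), starting from D(0)=1, D(1)=0.
Building up: D(2)=1, D(3)=2, D(4)=9, D(5)=44, D(6)=265, D(7)=1854.
Total arrangements: 7! = 5040.
Probability = D(7)/7! = 103/280.

Final answer: D(7)/7! = 1854/5040 = 0.367857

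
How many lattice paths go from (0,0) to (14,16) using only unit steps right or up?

Each path has 14 right steps and 16 up steps in some order (30 steps total).
Choose which 16 of the 30 steps are up: C(30,16).

Final answer: C(30,16) = 145422675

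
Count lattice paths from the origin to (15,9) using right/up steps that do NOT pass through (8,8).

Total paths to (15,9): C(24,9) = 1307504.
Paths through (8,8): C(16,8) x C(8,1) = 102960.
Avoiding (8,8): 1307504 - 102960.

Final answer: 1204544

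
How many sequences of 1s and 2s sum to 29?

Condition on the final move: it is a 1-step (f(n-1) ways to get there) or a 2-step (f(n-2) ways), so f(n) = f(n-1) + f(n-2), with f(1)=1, f(2)=2.
Building up term by term: f(1)=1, f(2)=2, f(3)=3, f(4)=5, f(5)=8, f(6)=13, f(7)=21, f(8)=34, f(9)=55, f(10)=89, f(11)=144, f(12)=233, f(13)=377, f(14)=610, f(15)=987, f(16)=1597, f(17)=2584, f(18)=4181, f(19)=6765, f(20)=10946, f(21)=17711, f(22)=28657, f(23)=46368, f(24)=75025, f(25)=121393, f(26)=196418, f(27)=317811, f(28)=514229, f(29)=832040.

Final answer: 832040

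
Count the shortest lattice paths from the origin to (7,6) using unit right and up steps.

Each path has 7 right steps and 6 up steps in some order (13 steps total).
Choose which 6 of the 13 steps are up: C(13,6).

Final answer: C(13,6) = 1716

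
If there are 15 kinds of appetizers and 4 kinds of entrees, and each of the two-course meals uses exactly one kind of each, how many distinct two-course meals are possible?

By the multiplication principle: 15 x 4.

Final answer: 60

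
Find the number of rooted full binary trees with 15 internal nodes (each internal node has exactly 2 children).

This is counted by the nth Catalan number C_n. Here n = 15.
C_n = C(2n,n) - C(2n,n+1), so C_{15} = C(30,15) - C(30,16) = 155117520 - 145422675.

Final answer: C_{15} = 9694845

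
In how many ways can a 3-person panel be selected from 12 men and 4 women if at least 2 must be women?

Sum over valid woman counts:
C(4,2)C(12,1) = 72
C(4,3)C(12,0) = 4
Total: 72 + 4.

Final answer: 76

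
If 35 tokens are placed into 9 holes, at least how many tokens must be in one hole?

By the pigeonhole principle: ceiling(35/9).

Final answer: 4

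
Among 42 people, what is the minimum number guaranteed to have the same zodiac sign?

There are 12 possible values for zodiac sign. With 42 people and 12 categories, by pigeonhole: ceiling(42/12).

Final answer: 4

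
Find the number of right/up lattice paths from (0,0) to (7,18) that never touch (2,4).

Total paths to (7,18): C(25,18) = 480700.
Paths through (2,4): C(6,4) x C(19,14) = 174420.
Avoiding (2,4): 480700 - 174420.

Final answer: 306280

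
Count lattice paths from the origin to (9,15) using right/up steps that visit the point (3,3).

Paths (0,0)->(3,3): C(6,3) = 20.
Paths (3,3)->(9,15): C(18,12) = 18564.
By multiplication principle: 20 x 18564.

Final answer: 371280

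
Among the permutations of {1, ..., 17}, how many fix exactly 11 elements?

Choose which 11 elements are fixed: C(17,11) = 12376.
Derange the remaining 6 using D(j) = (j-1)(D(j-1) + D(j-2)), D(0)=1, D(1)=0: D(2)=1, D(3)=2, D(4)=9, D(5)=44, D(6)=265.
Total: 12376 x 265.

Final answer: C(17,11) D(6) = 3279640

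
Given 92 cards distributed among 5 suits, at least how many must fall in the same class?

By pigeonhole with 92 objects and 5 categories: ceiling(92/5).

Final answer: 19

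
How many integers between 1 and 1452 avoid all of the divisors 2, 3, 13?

|div by 2|=726, |div by 3|=484, |div by 13|=111.
|div by 2&3|=242, |div by 2&13|=55, |div by 3&13|=37, |div by all|=18.
By inclusion-exclusion, divisible by at least one: 726+484+111-242-55-37+18 = 1005.
Not divisible by any: 1452 - 1005.

Final answer: 447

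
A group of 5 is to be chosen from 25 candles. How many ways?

C(25,5) = 25!/(5! x (25-5)!).

Final answer: C(25,5) = 53130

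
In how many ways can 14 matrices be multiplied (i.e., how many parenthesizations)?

This is a standard Catalan-number count: the answer is C_n. Here n = 14 - 1 = 13.
Using C_0 = 1 and C_(k+1) = C_k x 2(2k+1)/(k+2), build up term by term: C_1=1, C_2=2, C_3=5, C_4=14, C_5=42, C_6=132, C_7=429, C_8=1430, C_9=4862, C_10=16796, C_11=58786, C_12=208012, C_13=742900.

Final answer: C_{13} = 742900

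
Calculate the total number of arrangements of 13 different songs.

The number of ways to arrange 13 distinct objects is 13!.

Final answer: 13! = 6227020800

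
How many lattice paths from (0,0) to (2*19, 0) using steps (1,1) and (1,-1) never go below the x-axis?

Total monotonic paths to (19,19): C(38,19) = 35345263800.
By the reflection principle, paths that go above the diagonal number C(38,20) = 33578000610.
Valid Dyck paths: 35345263800 - 33578000610.
(Equivalently, C_{19} = C(38,19)/20 = 35345263800/20.)

Final answer: C_{19} = 1767263190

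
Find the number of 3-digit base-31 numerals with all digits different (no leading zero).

The leading digit has 30 choices (anything but zero); the next has 30 (anything but the first), then 29, and so on, one fewer each time.
Total: 30 x 30 x 29.

Final answer: 26100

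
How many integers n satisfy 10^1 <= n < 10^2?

These are the integers in [10^1, 10^2), so the count is 10^2 - 10^1 = 9 x 10^1.

Final answer: 90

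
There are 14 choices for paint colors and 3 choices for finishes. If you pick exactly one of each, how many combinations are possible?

By the multiplication principle: 14 x 3.

Final answer: 42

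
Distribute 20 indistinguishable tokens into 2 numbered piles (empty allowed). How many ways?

Stars and bars: C(n+k-1, k-1) = C(21,1).

Final answer: C(21,1) = 21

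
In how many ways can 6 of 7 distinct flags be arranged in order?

P(7,6) = 7!/(7-6)! = 7!/1!.

Final answer: P(7,6) = 5040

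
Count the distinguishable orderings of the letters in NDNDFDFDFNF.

Letters (D:4, F:4, N:3). Total letters: 11.
Permutations = 11!/(4! x 4! x 3!).

Final answer: 11550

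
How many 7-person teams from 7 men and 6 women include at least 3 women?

Sum over valid woman counts:
C(6,3)C(7,4) = 700
C(6,4)C(7,3) = 525
C(6,5)C(7,2) = 126
C(6,6)C(7,1) = 7
Total: 700 + 525 + 126 + 7.

Final answer: 1358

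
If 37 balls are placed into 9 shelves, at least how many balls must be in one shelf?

By the pigeonhole principle: ceiling(37/9).

Final answer: 5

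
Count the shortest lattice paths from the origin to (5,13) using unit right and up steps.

Each path has 5 right steps and 13 up steps in some order (18 steps total).
Choose which 13 of the 18 steps are up: C(18,13).

Final answer: C(18,13) = 8568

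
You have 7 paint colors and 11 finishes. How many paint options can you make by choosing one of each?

By the multiplication principle: 7 x 11.

Final answer: 77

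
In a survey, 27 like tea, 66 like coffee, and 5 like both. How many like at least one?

|A union B| = |A| + |B| - |A intersect B| = 27 + 66 - 5.

Final answer: 88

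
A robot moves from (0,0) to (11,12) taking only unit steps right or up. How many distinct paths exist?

Each path has 11 right steps and 12 up steps in some order (23 steps total).
Choose which 12 of the 23 steps are up: C(23,12).

Final answer: C(23,12) = 1352078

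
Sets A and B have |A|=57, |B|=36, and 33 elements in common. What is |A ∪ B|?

|A union B| = |A| + |B| - |A intersect B| = 57 + 36 - 33.

Final answer: 60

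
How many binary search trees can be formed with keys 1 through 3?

This is a standard Catalan-number count: the answer is C_n. Here n = 3.
Using C_0 = 1 and C_(k+1) = C_k x 2(2k+1)/(k+2), build up term by term: C_1=1, C_2=2, C_3=5.

Final answer: C_{3} = 5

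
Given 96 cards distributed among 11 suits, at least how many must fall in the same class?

By pigeonhole with 96 objects and 11 categories: ceiling(96/11).

Final answer: 9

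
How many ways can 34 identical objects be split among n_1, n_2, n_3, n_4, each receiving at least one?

Substitute n'_i = n_i - 1 (so n'_i >= 0). Then sum n'_i = 34 - 4 = 30.
Stars and bars: C(30+4-1, 4-1) = C(33,3).

Final answer: C(33,3) = 5456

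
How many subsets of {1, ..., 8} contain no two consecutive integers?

Let a(n) count such subsets of {1, ..., n}. Either n is excluded (a(n-1) ways) or n is included, forcing n-1 out (a(n-2) ways), so a(n) = a(n-1) + a(n-2) with a(1)=2, a(2)=3.
Building up term by term: a(1)=2, a(2)=3, a(3)=5, a(4)=8, a(5)=13, a(6)=21, a(7)=34, a(8)=55.

Final answer: 55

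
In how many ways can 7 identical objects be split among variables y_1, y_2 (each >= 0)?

Stars and bars with 7 stars and 1 bars:
C(7+2-1, 2-1) = C(8,1).

Final answer: C(8,1) = 8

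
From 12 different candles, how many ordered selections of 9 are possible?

P(12,9) = 12!/(12-9)! = 12!/3!.

Final answer: P(12,9) = 79833600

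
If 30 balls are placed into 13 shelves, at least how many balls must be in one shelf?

By the pigeonhole principle: ceiling(30/13).

Final answer: 3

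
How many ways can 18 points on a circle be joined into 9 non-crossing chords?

The structures are counted by the Catalan number C_n. Here n = 18/2 = 9.
C_n = (2n)!/(n!(n+1)!), so C_{9} = 18!/(9! x 10!) = C(18,9)/10 = 48620/10.

Final answer: C_{9} = 4862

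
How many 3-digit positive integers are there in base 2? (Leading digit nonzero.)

In base 2, the leading digit has 1 choices (1..1); each of the remaining 2 digits has 2 choices.
Total: 1 x 2^2.

Final answer: 4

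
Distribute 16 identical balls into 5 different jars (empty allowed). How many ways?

Stars and bars: C(n+k-1, k-1) = C(20,4).

Final answer: C(20,4) = 4845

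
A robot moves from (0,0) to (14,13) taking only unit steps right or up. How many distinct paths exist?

Each path has 14 right steps and 13 up steps in some order (27 steps total).
Choose which 13 of the 27 steps are up: C(27,13).

Final answer: C(27,13) = 20058300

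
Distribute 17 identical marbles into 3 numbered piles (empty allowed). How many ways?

Stars and bars: C(n+k-1, k-1) = C(19,2).

Final answer: C(19,2) = 171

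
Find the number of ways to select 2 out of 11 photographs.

C(11,2) = 11!/(2! x (11-2)!).

Final answer: C(11,2) = 55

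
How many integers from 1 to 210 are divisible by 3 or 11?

Multiples of 3: 70. Multiples of 11: 19. Of both (lcm=33): 6.
By inclusion-exclusion: 70 + 19 - 6.

Final answer: 83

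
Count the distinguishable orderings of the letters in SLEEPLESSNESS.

Letters (E:4, L:2, N:1, P:1, S:5). Total letters: 13.
Permutations = 13!/(5! x 4! x 2!).

Final answer: 1081080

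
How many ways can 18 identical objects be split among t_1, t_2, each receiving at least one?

Substitute t'_i = t_i - 1 (so t'_i >= 0). Then sum t'_i = 18 - 2 = 16.
Stars and bars: C(16+2-1, 2-1) = C(17,1).

Final answer: C(17,1) = 17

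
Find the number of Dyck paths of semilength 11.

Total monotonic paths to (11,11): C(22,11) = 705432.
Paths that cross above y=x (reflection bijection): C(22,12) = 646646.
Valid Dyck paths: 705432 - 646646.
(Equivalently, C_{11} = C(22,11)/12 = 705432/12.)

Final answer: C_{11} = 58786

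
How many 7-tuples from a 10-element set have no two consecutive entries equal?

First character: 10 choices. Each subsequent: 9 choices (must differ from the previous one).
Total: 10 x 9^6.

Final answer: 10 x 9^{6} = 5314410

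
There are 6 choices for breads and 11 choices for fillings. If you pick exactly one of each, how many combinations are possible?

By the multiplication principle: 6 x 11.

Final answer: 66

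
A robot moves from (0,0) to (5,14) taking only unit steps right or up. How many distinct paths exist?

Each path has 5 right steps and 14 up steps in some order (19 steps total).
Choose which 14 of the 19 steps are up: C(19,14).

Final answer: C(19,14) = 11628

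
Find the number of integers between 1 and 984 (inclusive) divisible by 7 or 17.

Multiples of 7: 140. Multiples of 17: 57. Of both (lcm=119): 8.
By inclusion-exclusion: 140 + 57 - 8.

Final answer: 189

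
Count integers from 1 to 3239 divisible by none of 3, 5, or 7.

|div by 3|=1079, |div by 5|=647, |div by 7|=462.
|div by 3&5|=215, |div by 3&7|=154, |div by 5&7|=92, |div by all|=30.
By inclusion-exclusion, divisible by at least one: 1079+647+462-215-154-92+30 = 1757.
Not divisible by any: 3239 - 1757.

Final answer: 1482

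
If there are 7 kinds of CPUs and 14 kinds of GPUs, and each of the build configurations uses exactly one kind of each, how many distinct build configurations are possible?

By the multiplication principle: 7 x 14.

Final answer: 98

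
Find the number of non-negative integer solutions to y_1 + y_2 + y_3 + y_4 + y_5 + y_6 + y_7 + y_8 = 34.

Stars and bars with 34 stars and 7 bars:
C(34+8-1, 8-1) = C(41,7).

Final answer: C(41,7) = 22481940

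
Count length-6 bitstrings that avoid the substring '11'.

A valid string ends in 0 (append to any length-(n-1) valid string) or in 01 (append to any length-(n-2) valid string), so a(n) = a(n-1) + a(n-2) with a(1)=2, a(2)=3.
Computing successive values: a(1)=2, a(2)=3, a(3)=5, a(4)=8, a(5)=13, a(6)=21.

Final answer: 21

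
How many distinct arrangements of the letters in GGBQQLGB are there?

Letters (B:2, G:3, L:1, Q:2). Total letters: 8.
Permutations = 8!/(3! x 2! x 2!).

Final answer: 1680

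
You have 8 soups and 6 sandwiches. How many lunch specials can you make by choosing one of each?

By the multiplication principle: 8 x 6.

Final answer: 48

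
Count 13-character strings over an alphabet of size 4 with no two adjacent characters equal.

First character: 4 choices. Each subsequent: 3 choices (must differ from the previous one).
Total: 4 x 3^12.

Final answer: 4 x 3^{12} = 2125764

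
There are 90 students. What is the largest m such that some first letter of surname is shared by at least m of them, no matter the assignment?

There are 26 possible values for first letter of surname. With 90 students and 26 categories, by pigeonhole: ceiling(90/26).

Final answer: 4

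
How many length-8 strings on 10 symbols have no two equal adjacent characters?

First character: 10 choices. Each subsequent: 9 choices (must differ from the previous one).
Total: 10 x 9^7.

Final answer: 10 x 9^{7} = 47829690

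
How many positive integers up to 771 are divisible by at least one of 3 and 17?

Multiples of 3: 257. Multiples of 17: 45. Of both (lcm=51): 15.
By inclusion-exclusion: 257 + 45 - 15.

Final answer: 287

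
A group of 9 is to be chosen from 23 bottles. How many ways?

C(23,9) = 23!/(9! x 14!).

Final answer: \binom{23}{9} = 817190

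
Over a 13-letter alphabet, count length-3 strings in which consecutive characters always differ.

First character: 13 choices. Each subsequent: 12 choices (must differ from the previous one).
Total: 13 x 12^2.

Final answer: 13 x 12^{2} = 1872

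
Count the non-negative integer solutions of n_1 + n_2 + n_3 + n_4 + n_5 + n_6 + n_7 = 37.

Stars and bars with 37 stars and 6 bars:
C(37+7-1, 7-1) = C(43,6).

Final answer: C(43,6) = 6096454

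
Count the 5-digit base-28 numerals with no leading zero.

In base 28, the leading digit has 27 choices (1..27); each of the remaining 4 digits has 28 choices.
Total: 27 x 28^4.

Final answer: 16595712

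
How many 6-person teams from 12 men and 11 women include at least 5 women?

Sum over valid woman counts:
C(11,5)C(12,1) = 5544
C(11,6)C(12,0) = 462
Total: 5544 + 462.

Final answer: 6006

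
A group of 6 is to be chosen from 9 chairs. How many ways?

C(9,6) = 9!/(6! x (9-6)!).

Final answer: C(9,6) = 84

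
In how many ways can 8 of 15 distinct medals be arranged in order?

P(15,8) = 15!/(15-8)! = 15!/7!.

Final answer: P(15,8) = 259459200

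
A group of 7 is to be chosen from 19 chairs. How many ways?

C(19,7) = 19!/(7! x (19-7)!).

Final answer: C(19,7) = 50388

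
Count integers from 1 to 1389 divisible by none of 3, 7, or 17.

|div by 3|=463, |div by 7|=198, |div by 17|=81.
|div by 3&7|=66, |div by 3&17|=27, |div by 7&17|=11, |div by all|=3.
By inclusion-exclusion, divisible by at least one: 463+198+81-66-27-11+3 = 641.
Not divisible by any: 1389 - 641.

Final answer: 748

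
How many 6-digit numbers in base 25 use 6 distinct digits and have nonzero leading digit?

First digit: 24 (nonzero). Second: 24 (not first). Third: 23, etc.
Total: 24 x 24 x 23 x 22 x 21 x 20.

Final answer: 122411520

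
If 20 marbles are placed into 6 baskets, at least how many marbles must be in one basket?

By the pigeonhole principle: ceiling(20/6).

Final answer: 4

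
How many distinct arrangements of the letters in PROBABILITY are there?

Letters (A:1, B:2, I:2, L:1, O:1, P:1, R:1, T:1, Y:1). Total letters: 11.
Permutations = 11!/(2! x 2!).

Final answer: 9979200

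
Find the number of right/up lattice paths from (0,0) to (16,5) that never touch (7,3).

Total paths to (16,5): C(21,5) = 20349.
Paths through (7,3): C(10,3) x C(11,2) = 6600.
Avoiding (7,3): 20349 - 6600.

Final answer: 13749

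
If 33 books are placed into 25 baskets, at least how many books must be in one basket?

By the pigeonhole principle: ceiling(33/25).

Final answer: 2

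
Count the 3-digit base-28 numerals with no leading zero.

These are the integers in [28^2, 28^3), so the count is 28^3 - 28^2 = 27 x 28^2.

Final answer: 21168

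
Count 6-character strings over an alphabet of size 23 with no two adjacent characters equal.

Let g(n) count such strings. g(1) = 23, and each valid string of length n-1 extends in 22 ways (any symbol but the last), so g(n) = 22 g(n-1).
Total: g(6) = 23 x 22^5.

Final answer: 23 x 22^{5} = 118533536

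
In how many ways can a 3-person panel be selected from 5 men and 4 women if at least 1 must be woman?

Sum over valid woman counts:
C(4,1)C(5,2) = 40
C(4,2)C(5,1) = 30
C(4,3)C(5,0) = 4
Total: 40 + 30 + 4.

Final answer: 74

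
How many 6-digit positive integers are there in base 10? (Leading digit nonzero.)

Leading digit: 9 options (nonzero). Other 5 digit(s): 10 options each.
Total: 9 x 10^5.

Final answer: 900000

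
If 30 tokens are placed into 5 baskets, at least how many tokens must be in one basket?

By the pigeonhole principle: ceiling(30/5).

Final answer: 6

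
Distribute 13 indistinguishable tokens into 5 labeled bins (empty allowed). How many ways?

Stars and bars: C(n+k-1, k-1) = C(17,4).

Final answer: C(17,4) = 2380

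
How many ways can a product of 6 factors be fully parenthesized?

This is counted by the nth Catalan number C_n. Here n = 6 - 1 = 5.
Using C_0 = 1 and C_(k+1) = C_k x 2(2k+1)/(k+2), build up term by term: C_1=1, C_2=2, C_3=5, C_4=14, C_5=42.

Final answer: C_{5} = 42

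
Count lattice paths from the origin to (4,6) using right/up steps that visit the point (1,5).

Paths (0,0)->(1,5): C(6,5) = 6.
Paths (1,5)->(4,6): C(4,1) = 4.
By multiplication principle: 6 x 4.

Final answer: 24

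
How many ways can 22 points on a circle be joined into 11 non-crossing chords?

This is counted by the nth Catalan number C_n. Here n = 22/2 = 11.
C_n = C(2n,n) - C(2n,n+1), so C_{11} = C(22,11) - C(22,12) = 705432 - 646646.

Final answer: C_{11} = 58786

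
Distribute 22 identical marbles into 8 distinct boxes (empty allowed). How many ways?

Stars and bars: C(n+k-1, k-1) = C(29,7).

Final answer: C(29,7) = 1560780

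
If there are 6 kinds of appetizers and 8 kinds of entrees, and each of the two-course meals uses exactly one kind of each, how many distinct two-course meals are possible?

By the multiplication principle: 6 x 8.

Final answer: 48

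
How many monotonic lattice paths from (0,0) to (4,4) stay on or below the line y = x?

Total monotonic paths to (4,4): C(8,4) = 70.
By the reflection principle, paths that go above the diagonal number C(8,5) = 56.
Valid Dyck paths: 70 - 56.
(Check: C(8,4) - C(8,5) = C(8,4)/5, the Catalan number C_{4}.)

Final answer: C_{4} = 14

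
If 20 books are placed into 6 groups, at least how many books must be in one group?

By the pigeonhole principle: ceiling(20/6).

Final answer: 4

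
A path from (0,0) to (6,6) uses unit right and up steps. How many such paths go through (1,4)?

Paths (0,0)->(1,4): C(5,4) = 5.
Paths (1,4)->(6,6): C(7,2) = 21.
By multiplication principle: 5 x 21.

Final answer: 105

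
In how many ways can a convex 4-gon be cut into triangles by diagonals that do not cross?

The structures are counted by the Catalan number C_n. Here n = 4 - 2 = 2.
C_n = (2n)!/(n!(n+1)!), so C_{2} = 4!/(2! x 3!) = C(4,2)/3 = 6/3.

Final answer: C_{2} = 2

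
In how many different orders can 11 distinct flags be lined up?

The number of ways to arrange 11 distinct objects is 11!.

Final answer: 11! = 39916800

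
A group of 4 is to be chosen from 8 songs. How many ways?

C(8,4) = 8!/(4! x 4!).

Final answer: \binom{8}{4} = 70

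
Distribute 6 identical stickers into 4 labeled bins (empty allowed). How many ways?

Stars and bars: C(n+k-1, k-1) = C(9,3).

Final answer: C(9,3) = 84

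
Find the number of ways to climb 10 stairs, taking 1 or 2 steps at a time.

Condition on the final move: it is a 1-step (f(n-1) ways to get there) or a 2-step (f(n-2) ways), so f(n) = f(n-1) + f(n-2), with f(1)=1, f(2)=2.
Building up term by term: f(1)=1, f(2)=2, f(3)=3, f(4)=5, f(5)=8, f(6)=13, f(7)=21, f(8)=34, f(9)=55, f(10)=89.

Final answer: 89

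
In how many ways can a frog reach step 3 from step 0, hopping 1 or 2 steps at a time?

Let f(n) count the ways. The last step is size 1 or 2, so f(n) = f(n-1) + f(n-2) with f(1)=1, f(2)=2.
Computing successive values: f(1)=1, f(2)=2, f(3)=3.

Final answer: 3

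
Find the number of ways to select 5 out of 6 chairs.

C(6,5) = 6!/(5! x (6-5)!).

Final answer: C(6,5) = 6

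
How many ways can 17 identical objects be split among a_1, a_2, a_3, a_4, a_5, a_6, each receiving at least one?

Substitute a'_i = a_i - 1 (so a'_i >= 0). Then sum a'_i = 17 - 6 = 11.
Stars and bars: C(11+6-1, 6-1) = C(16,5).

Final answer: C(16,5) = 4368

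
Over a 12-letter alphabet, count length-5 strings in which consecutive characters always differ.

First character: 12 choices. Each subsequent: 11 choices (must differ from the previous one).
Total: 12 x 11^4.

Final answer: 12 x 11^{4} = 175692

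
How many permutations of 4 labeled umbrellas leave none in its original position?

Derangements satisfy D(n) = (n-1)(D(n-1) + D(n-2)), starting from D(0)=1, D(1)=0.
D(2) = 1 x (0 + 1) = 1
D(3) = 2 x (1 + 0) = 2
D(4) = 3 x (D(3) + D(2)) = 3 x (2 + 1)

Final answer: D(4) = 9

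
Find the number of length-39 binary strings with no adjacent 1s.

Classify by the final bit: ...0 gives a(n-1) strings, ...01 gives a(n-2) strings. Thus a(n) = a(n-1) + a(n-2) with a(1)=2, a(2)=3.
Building up term by term: a(1)=2, a(2)=3, a(3)=5, a(4)=8, a(5)=13, a(6)=21, a(7)=34, a(8)=55, a(9)=89, a(10)=144, a(11)=233, a(12)=377, a(13)=610, a(14)=987, a(15)=1597, a(16)=2584, a(17)=4181, a(18)=6765, a(19)=10946, a(20)=17711, a(21)=28657, a(22)=46368, a(23)=75025, a(24)=121393, a(25)=196418, a(26)=317811, a(27)=514229, a(28)=832040, a(29)=1346269, a(30)=2178309, a(31)=3524578, a(32)=5702887, a(33)=9227465, a(34)=14930352, a(35)=24157817, a(36)=39088169, a(37)=63245986, a(38)=102334155, a(39)=165580141.

Final answer: 165580141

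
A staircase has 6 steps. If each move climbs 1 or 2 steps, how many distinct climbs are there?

Condition on the final move: it is a 1-step (f(n-1) ways to get there) or a 2-step (f(n-2) ways), so f(n) = f(n-1) + f(n-2), with f(1)=1, f(2)=2.
Building up term by term: f(1)=1, f(2)=2, f(3)=3, f(4)=5, f(5)=8, f(6)=13.

Final answer: 13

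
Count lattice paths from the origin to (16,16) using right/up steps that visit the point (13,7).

Paths (0,0)->(13,7): C(20,7) = 77520.
Paths (13,7)->(16,16): C(12,9) = 220.
By multiplication principle: 77520 x 220.

Final answer: 17054400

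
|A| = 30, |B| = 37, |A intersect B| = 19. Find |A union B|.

|A union B| = |A| + |B| - |A intersect B| = 30 + 37 - 19.

Final answer: 48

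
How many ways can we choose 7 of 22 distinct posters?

C(22,7) = 22!/(7! x (22-7)!).

Final answer: C(22,7) = 170544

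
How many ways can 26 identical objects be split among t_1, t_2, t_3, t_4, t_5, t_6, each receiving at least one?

Substitute t'_i = t_i - 1 (so t'_i >= 0). Then sum t'_i = 26 - 6 = 20.
Stars and bars: C(20+6-1, 6-1) = C(25,5).

Final answer: C(25,5) = 53130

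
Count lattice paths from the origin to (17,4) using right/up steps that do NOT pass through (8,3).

Total paths to (17,4): C(21,4) = 5985.
Paths through (8,3): C(11,3) x C(10,1) = 1650.
Avoiding (8,3): 5985 - 1650.

Final answer: 4335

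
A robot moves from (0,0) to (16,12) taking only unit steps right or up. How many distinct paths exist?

Each path has 16 right steps and 12 up steps in some order (28 steps total).
Choose which 12 of the 28 steps are up: C(28,12).

Final answer: C(28,12) = 30421755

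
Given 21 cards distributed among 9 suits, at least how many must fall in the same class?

By pigeonhole with 21 objects and 9 categories: ceiling(21/9).

Final answer: 3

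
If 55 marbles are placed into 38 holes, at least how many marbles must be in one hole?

By the pigeonhole principle: ceiling(55/38).

Final answer: 2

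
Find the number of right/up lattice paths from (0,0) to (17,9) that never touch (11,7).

Total paths to (17,9): C(26,9) = 3124550.
Paths through (11,7): C(18,7) x C(8,2) = 891072.
Avoiding (11,7): 3124550 - 891072.

Final answer: 2233478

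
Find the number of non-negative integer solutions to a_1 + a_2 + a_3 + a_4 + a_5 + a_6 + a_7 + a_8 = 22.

Stars and bars with 22 stars and 7 bars:
C(22+8-1, 8-1) = C(29,7).

Final answer: C(29,7) = 1560780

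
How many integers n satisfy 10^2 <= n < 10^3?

These are the integers in [10^2, 10^3), so the count is 10^3 - 10^2 = 9 x 10^2.

Final answer: 900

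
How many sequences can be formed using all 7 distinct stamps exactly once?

The number of ways to arrange 7 distinct objects is 7!.

Final answer: 7! = 5040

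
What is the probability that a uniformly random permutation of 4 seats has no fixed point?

D(n) = (n-1)(D(n-1) + D(n-2)), D(0)=1, D(1)=0.
Building up: D(2)=1, D(3)=2, D(4)=9.
Total arrangements: 4! = 24.
Probability = D(4)/4! = 3/8.

Final answer: D(4)/4! = 9/24 = 0.375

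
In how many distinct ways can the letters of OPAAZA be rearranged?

Letters (A:3, O:1, P:1, Z:1). Total letters: 6.
Permutations = 6!/(3!).

Final answer: 120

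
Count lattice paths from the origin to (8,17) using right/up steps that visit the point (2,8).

Paths (0,0)->(2,8): C(10,8) = 45.
Paths (2,8)->(8,17): C(15,9) = 5005.
By multiplication principle: 45 x 5005.

Final answer: 225225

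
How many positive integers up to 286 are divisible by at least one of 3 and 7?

Multiples of 3: 95. Multiples of 7: 40. Of both (lcm=21): 13.
By inclusion-exclusion: 95 + 40 - 13.

Final answer: 122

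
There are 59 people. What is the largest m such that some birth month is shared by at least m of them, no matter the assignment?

There are 12 possible values for birth month. With 59 people and 12 categories, by pigeonhole: ceiling(59/12).

Final answer: 5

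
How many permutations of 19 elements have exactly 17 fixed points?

Choose which 17 elements are fixed: C(19,17) = 171.
Derange the remaining 2 using D(j) = (j-1)(D(j-1) + D(j-2)), D(0)=1, D(1)=0: D(2)=1.
Total: 171 x 1.

Final answer: C(19,17) D(2) = 171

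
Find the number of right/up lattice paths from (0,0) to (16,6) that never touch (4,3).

Total paths to (16,6): C(22,6) = 74613.
Paths through (4,3): C(7,3) x C(15,3) = 15925.
Avoiding (4,3): 74613 - 15925.

Final answer: 58688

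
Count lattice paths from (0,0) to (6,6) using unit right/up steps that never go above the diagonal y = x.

Total monotonic paths to (6,6): C(12,6) = 924.
A path is bad iff it touches y = x + 1; reflecting its initial segment maps bad paths bijectively onto all paths to (5,7), of which there are C(12,7) = 792.
Valid Dyck paths: 924 - 792.
(These counts are the Catalan numbers.)

Final answer: C_{6} = 132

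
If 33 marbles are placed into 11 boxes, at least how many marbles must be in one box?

By the pigeonhole principle: ceiling(33/11).

Final answer: 3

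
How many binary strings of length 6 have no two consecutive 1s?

Classify by the final bit: ...0 gives a(n-1) strings, ...01 gives a(n-2) strings. Thus a(n) = a(n-1) + a(n-2) with a(1)=2, a(2)=3.
Computing successive values: a(1)=2, a(2)=3, a(3)=5, a(4)=8, a(5)=13, a(6)=21.

Final answer: 21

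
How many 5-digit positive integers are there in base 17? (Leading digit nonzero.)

In base 17, the leading digit has 16 choices (1..16); each of the remaining 4 digits has 17 choices.
Total: 16 x 17^4.

Final answer: 1336336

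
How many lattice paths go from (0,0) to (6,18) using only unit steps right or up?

Each path has 6 right steps and 18 up steps in some order (24 steps total).
Choose which 18 of the 24 steps are up: C(24,18).

Final answer: C(24,18) = 134596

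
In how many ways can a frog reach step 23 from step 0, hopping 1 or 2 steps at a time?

Let f(n) be the number of climbs. Removing the last move (1 or 2 steps) gives f(n) = f(n-1) + f(n-2); base cases f(1)=1, f(2)=2.
Building up term by term: f(1)=1, f(2)=2, f(3)=3, f(4)=5, f(5)=8, f(6)=13, f(7)=21, f(8)=34, f(9)=55, f(10)=89, f(11)=144, f(12)=233, f(13)=377, f(14)=610, f(15)=987, f(16)=1597, f(17)=2584, f(18)=4181, f(19)=6765, f(20)=10946, f(21)=17711, f(22)=28657, f(23)=46368.

Final answer: 46368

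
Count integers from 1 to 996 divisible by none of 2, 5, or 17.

|div by 2|=498, |div by 5|=199, |div by 17|=58.
|div by 2&5|=99, |div by 2&17|=29, |div by 5&17|=11, |div by all|=5.
By inclusion-exclusion, divisible by at least one: 498+199+58-99-29-11+5 = 621.
Not divisible by any: 996 - 621.

Final answer: 375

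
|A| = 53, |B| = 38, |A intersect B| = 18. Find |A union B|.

|A union B| = |A| + |B| - |A intersect B| = 53 + 38 - 18.

Final answer: 73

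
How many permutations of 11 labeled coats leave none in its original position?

D(n) = (n-1)(D(n-1) + D(n-2)), D(0)=1, D(1)=0.
D(2) = 1 x (0 + 1) = 1
D(3) = 2 x (1 + 0) = 2
D(4) = 3 x (2 + 1) = 9
D(5) = 4 x (9 + 2) = 44
D(6) = 5 x (44 + 9) = 265
D(7) = 6 x (265 + 44) = 1854
D(8) = 7 x (1854 + 265) = 14833
D(9) = 8 x (14833 + 1854) = 133496
D(10) = 9 x (133496 + 14833) = 1334961
D(11) = 10 x (D(10) + D(9)) = 10 x (1334961 + 133496)

Final answer: D(11) = 14684570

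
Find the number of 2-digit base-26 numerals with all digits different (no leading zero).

First digit: 25 (nonzero). Second: 25 (not first). Third: 24, etc.
Total: 25 x 25.

Final answer: 625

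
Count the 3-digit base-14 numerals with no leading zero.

In base 14, the leading digit has 13 choices (1..13); each of the remaining 2 digits has 14 choices.
Total: 13 x 14^2.

Final answer: 2548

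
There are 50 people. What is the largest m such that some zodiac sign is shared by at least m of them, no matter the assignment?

There are 12 possible values for zodiac sign. With 50 people and 12 categories, by pigeonhole: ceiling(50/12).

Final answer: 5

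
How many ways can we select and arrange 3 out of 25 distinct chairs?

P(25,3) = 25!/(25-3)! = 25!/22!.

Final answer: P(25,3) = 13800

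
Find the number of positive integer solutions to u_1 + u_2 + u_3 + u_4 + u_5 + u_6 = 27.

Substitute u'_i = u_i - 1 (so u'_i >= 0). Then sum u'_i = 27 - 6 = 21.
Stars and bars: C(21+6-1, 6-1) = C(26,5).

Final answer: C(26,5) = 65780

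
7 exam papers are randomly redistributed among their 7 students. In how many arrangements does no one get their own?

Use the recurrence D(n) = (n-1)(D(n-1) + D(n-2)) with D(0)=1, D(1)=0.
D(2) = 1 x (0 + 1) = 1
D(3) = 2 x (1 + 0) = 2
D(4) = 3 x (2 + 1) = 9
D(5) = 4 x (9 + 2) = 44
D(6) = 5 x (44 + 9) = 265
D(7) = 6 x (D(6) + D(5)) = 6 x (265 + 44)

Final answer: D(7) = 1854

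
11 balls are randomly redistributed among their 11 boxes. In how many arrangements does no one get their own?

D(n) = (n-1)(D(n-1) + D(n-2)), D(0)=1, D(1)=0.
D(2) = 1 x (0 + 1) = 1
D(3) = 2 x (1 + 0) = 2
D(4) = 3 x (2 + 1) = 9
D(5) = 4 x (9 + 2) = 44
D(6) = 5 x (44 + 9) = 265
D(7) = 6 x (265 + 44) = 1854
D(8) = 7 x (1854 + 265) = 14833
D(9) = 8 x (14833 + 1854) = 133496
D(10) = 9 x (133496 + 14833) = 1334961
D(11) = 10 x (D(10) + D(9)) = 10 x (1334961 + 133496)

Final answer: D(11) = 14684570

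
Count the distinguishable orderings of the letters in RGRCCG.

Letters (C:2, G:2, R:2). Total letters: 6.
Permutations = 6!/(2! x 2! x 2!).

Final answer: 90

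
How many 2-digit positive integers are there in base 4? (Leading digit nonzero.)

Leading digit: 3 options (nonzero). Other 1 digit(s): 4 options each.
Total: 3 x 4^1.

Final answer: 12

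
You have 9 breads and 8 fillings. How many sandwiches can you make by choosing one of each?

By the multiplication principle: 9 x 8.

Final answer: 72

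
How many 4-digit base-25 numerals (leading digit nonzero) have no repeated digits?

The leading digit has 24 choices (anything but zero); the next has 24 (anything but the first), then 23, and so on, one fewer each time.
Total: 24 x 24 x 23 x 22.

Final answer: 291456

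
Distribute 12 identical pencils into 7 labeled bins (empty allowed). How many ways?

Stars and bars: C(n+k-1, k-1) = C(18,6).

Final answer: C(18,6) = 18564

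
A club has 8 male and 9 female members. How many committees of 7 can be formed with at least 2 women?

Sum over valid woman counts:
C(9,2)C(8,5) = 2016
C(9,3)C(8,4) = 5880
C(9,4)C(8,3) = 7056
C(9,5)C(8,2) = 3528
C(9,6)C(8,1) = 672
C(9,7)C(8,0) = 36
Total: 2016 + 5880 + 7056 + 3528 + 672 + 36.

Final answer: 19188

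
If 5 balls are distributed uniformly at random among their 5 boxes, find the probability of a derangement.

Use the recurrence D(n) = (n-1)(D(n-1) + D(n-2)) with D(0)=1, D(1)=0.
Building up: D(2)=1, D(3)=2, D(4)=9, D(5)=44.
Total arrangements: 5! = 120.
Probability = D(5)/5! = 11/30.

Final answer: D(5)/5! = 44/120 = 0.366667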